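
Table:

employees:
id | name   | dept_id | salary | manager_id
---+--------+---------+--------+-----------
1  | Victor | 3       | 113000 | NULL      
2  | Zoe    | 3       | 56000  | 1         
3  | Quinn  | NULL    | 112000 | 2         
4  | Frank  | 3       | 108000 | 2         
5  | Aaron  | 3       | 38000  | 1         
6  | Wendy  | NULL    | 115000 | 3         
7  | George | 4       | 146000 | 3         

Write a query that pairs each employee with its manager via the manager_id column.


This is a self-join: employees is joined to a second copy of itself, matching each row's manager_id to another row's id. Use LEFT JOIN so rows with manager_id=NULL are kept.
  - employee 1 (Victor): manager_id=NULL -> NULL
  - employee 2 (Zoe): manager_id=1 -> Victor
  - employee 3 (Quinn): manager_id=2 -> Zoe
  - employee 4 (Frank): manager_id=2 -> Zoe
  - employee 5 (Aaron): manager_id=1 -> Victor
  - employee 6 (Wendy): manager_id=3 -> Quinn
  - employee 7 (George): manager_id=3 -> Quinn

SQL:
SELECT a.name AS item, b.name AS manager
FROM employees a
LEFT JOIN employees b ON a.manager_id = b.id

Result:
item   | manager
-------+--------
Victor | NULL   
Zoe    | Victor 
Quinn  | Zoe    
Frank  | Zoe    
Aaron  | Victor 
Wendy  | Quinn  
George | Quinn  


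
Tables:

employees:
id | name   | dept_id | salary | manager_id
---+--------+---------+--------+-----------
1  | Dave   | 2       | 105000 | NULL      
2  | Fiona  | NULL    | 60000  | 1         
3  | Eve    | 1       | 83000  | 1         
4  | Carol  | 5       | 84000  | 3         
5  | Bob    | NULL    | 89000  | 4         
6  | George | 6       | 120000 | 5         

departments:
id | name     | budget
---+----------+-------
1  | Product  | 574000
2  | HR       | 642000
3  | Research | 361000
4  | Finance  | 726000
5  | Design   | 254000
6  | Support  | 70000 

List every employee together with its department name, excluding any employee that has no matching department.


INNER JOIN keeps only employees rows whose dept_id matches an id in departments. Walk through each employee:
  - employee 1 (Dave): dept_id=2 -> matches HR
  - employee 2 (Fiona): dept_id=NULL, no match -> dropped
  - employee 3 (Eve): dept_id=1 -> matches Product
  - employee 4 (Carol): dept_id=5 -> matches Design
  - employee 5 (Bob): dept_id=NULL, no match -> dropped
  - employee 6 (George): dept_id=6 -> matches Support
So 2 of 6 rows are dropped.

SQL:
SELECT a.name, b.name AS department
FROM employees a
INNER JOIN departments b ON a.dept_id = b.id

Result:
name   | department
-------+-----------
Dave   | HR        
Eve    | Product   
Carol  | Design    
George | Support   


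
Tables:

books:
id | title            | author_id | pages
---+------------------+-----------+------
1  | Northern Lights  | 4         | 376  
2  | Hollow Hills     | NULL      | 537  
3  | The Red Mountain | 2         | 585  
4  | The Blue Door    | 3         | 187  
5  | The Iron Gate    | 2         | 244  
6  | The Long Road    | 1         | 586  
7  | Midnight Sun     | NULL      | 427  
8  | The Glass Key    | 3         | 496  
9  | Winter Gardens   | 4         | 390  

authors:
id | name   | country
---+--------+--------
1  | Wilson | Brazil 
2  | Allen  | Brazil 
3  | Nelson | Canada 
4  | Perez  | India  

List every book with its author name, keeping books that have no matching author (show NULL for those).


LEFT JOIN keeps every row from books (the left table); where author_id has no match in authors, the author columns become NULL. Walk through each book:
  - book 1 (Northern Lights): author_id=4 -> matches Perez
  - book 2 (Hollow Hills): author_id=NULL, no match -> kept with NULL
  - book 3 (The Red Mountain): author_id=2 -> matches Allen
  - book 4 (The Blue Door): author_id=3 -> matches Nelson
  - book 5 (The Iron Gate): author_id=2 -> matches Allen
  - book 6 (The Long Road): author_id=1 -> matches Wilson
  - book 7 (Midnight Sun): author_id=NULL, no match -> kept with NULL
  - book 8 (The Glass Key): author_id=3 -> matches Nelson
  - book 9 (Winter Gardens): author_id=4 -> matches Perez
All 9 rows appear; 2 have NULL author.

SQL:
SELECT a.title, b.name AS author
FROM books a
LEFT JOIN authors b ON a.author_id = b.id

Result:
title            | author
-----------------+-------
Northern Lights  | Perez 
Hollow Hills     | NULL  
The Red Mountain | Allen 
The Blue Door    | Nelson
The Iron Gate    | Allen 
The Long Road    | Wilson
Midnight Sun     | NULL  
The Glass Key    | Nelson
Winter Gardens   | Perez 


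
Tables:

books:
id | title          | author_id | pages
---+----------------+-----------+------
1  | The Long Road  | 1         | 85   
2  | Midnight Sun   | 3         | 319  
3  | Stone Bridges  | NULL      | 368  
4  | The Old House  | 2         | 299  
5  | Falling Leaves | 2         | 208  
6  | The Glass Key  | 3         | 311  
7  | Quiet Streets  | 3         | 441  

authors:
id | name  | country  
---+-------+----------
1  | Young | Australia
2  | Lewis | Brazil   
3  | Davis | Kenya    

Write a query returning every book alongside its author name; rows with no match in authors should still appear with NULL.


LEFT JOIN keeps every row from books (the left table); where author_id has no match in authors, the author columns become NULL. Walk through each book:
  - book 1 (The Long Road): author_id=1 -> matches Young
  - book 2 (Midnight Sun): author_id=3 -> matches Davis
  - book 3 (Stone Bridges): author_id=NULL, no match -> kept with NULL
  - book 4 (The Old House): author_id=2 -> matches Lewis
  - book 5 (Falling Leaves): author_id=2 -> matches Lewis
  - book 6 (The Glass Key): author_id=3 -> matches Davis
  - book 7 (Quiet Streets): author_id=3 -> matches Davis
All 7 rows appear; 1 has NULL author.

SQL:
SELECT a.title, b.name AS author
FROM books a
LEFT JOIN authors b ON a.author_id = b.id

Result:
title          | author
---------------+-------
The Long Road  | Young 
Midnight Sun   | Davis 
Stone Bridges  | NULL  
The Old House  | Lewis 
Falling Leaves | Lewis 
The Glass Key  | Davis 
Quiet Streets  | Davis 


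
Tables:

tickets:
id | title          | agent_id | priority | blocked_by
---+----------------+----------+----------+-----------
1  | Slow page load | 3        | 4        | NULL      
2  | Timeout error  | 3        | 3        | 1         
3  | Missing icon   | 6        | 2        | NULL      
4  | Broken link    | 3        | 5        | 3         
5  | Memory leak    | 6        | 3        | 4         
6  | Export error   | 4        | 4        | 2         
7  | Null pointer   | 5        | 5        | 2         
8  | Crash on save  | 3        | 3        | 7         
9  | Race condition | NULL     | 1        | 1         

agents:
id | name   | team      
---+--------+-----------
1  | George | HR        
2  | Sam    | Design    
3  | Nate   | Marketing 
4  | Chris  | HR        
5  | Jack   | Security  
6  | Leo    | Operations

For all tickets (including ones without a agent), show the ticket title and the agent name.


LEFT JOIN keeps every row from tickets (the left table); where agent_id has no match in agents, the agent columns become NULL. Walk through each ticket:
  - ticket 1 (Slow page load): agent_id=3 -> matches Nate
  - ticket 2 (Timeout error): agent_id=3 -> matches Nate
  - ticket 3 (Missing icon): agent_id=6 -> matches Leo
  - ticket 4 (Broken link): agent_id=3 -> matches Nate
  - ticket 5 (Memory leak): agent_id=6 -> matches Leo
  - ticket 6 (Export error): agent_id=4 -> matches Chris
  - ticket 7 (Null pointer): agent_id=5 -> matches Jack
  - ticket 8 (Crash on save): agent_id=3 -> matches Nate
  - ticket 9 (Race condition): agent_id=NULL, no match -> kept with NULL
All 9 rows appear; 1 has NULL agent.

SQL:
SELECT a.title, b.name AS agent
FROM tickets a
LEFT JOIN agents b ON a.agent_id = b.id

Result:
title          | agent
---------------+------
Slow page load | Nate 
Timeout error  | Nate 
Missing icon   | Leo  
Broken link    | Nate 
Memory leak    | Leo  
Export error   | Chris
Null pointer   | Jack 
Crash on save  | Nate 
Race condition | NULL 


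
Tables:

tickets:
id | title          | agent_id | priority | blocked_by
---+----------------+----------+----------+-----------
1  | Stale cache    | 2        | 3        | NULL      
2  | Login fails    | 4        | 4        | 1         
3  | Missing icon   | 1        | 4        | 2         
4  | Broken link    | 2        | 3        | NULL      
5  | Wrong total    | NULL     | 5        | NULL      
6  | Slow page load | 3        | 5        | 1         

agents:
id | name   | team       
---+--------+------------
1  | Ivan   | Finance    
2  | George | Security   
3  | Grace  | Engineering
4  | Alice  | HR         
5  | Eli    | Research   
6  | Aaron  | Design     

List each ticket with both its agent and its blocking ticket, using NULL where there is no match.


Two LEFT JOINs from the same base table tickets: one to agents via agent_id, one to tickets itself via blocked_by. Both are LEFT so every ticket is preserved.
Match against agents:
  - ticket 1 (Stale cache): agent_id=2 -> matches George
  - ticket 2 (Login fails): agent_id=4 -> matches Alice
  - ticket 3 (Missing icon): agent_id=1 -> matches Ivan
  - ticket 4 (Broken link): agent_id=2 -> matches George
  - ticket 5 (Wrong total): agent_id=NULL, no match -> kept with NULL
  - ticket 6 (Slow page load): agent_id=3 -> matches Grace
Match against tickets (self):
  - ticket 1 (Stale cache): blocked_by=NULL -> NULL
  - ticket 2 (Login fails): blocked_by=1 -> Stale cache
  - ticket 3 (Missing icon): blocked_by=2 -> Login fails
  - ticket 4 (Broken link): blocked_by=NULL -> NULL
  - ticket 5 (Wrong total): blocked_by=NULL -> NULL
  - ticket 6 (Slow page load): blocked_by=1 -> Stale cache

SQL:
SELECT a.title, b.name AS agent, c.title AS blocked_by
FROM tickets a
LEFT JOIN agents b ON a.agent_id = b.id
LEFT JOIN tickets c ON a.blocked_by = c.id

Result:
title          | agent  | blocked_by 
---------------+--------+------------
Stale cache    | George | NULL       
Login fails    | Alice  | Stale cache
Missing icon   | Ivan   | Login fails
Broken link    | George | NULL       
Wrong total    | NULL   | NULL       
Slow page load | Grace  | Stale cache


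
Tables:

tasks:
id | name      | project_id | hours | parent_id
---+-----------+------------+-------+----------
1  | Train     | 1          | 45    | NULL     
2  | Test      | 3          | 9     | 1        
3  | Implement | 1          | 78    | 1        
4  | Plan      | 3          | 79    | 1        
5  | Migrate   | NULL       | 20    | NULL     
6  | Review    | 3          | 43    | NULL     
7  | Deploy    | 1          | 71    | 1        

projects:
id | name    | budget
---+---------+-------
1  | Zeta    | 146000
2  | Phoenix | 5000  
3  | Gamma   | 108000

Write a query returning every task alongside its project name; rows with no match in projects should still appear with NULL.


LEFT JOIN keeps every row from tasks (the left table); where project_id has no match in projects, the project columns become NULL. Walk through each task:
  - task 1 (Train): project_id=1 -> matches Zeta
  - task 2 (Test): project_id=3 -> matches Gamma
  - task 3 (Implement): project_id=1 -> matches Zeta
  - task 4 (Plan): project_id=3 -> matches Gamma
  - task 5 (Migrate): project_id=NULL, no match -> kept with NULL
  - task 6 (Review): project_id=3 -> matches Gamma
  - task 7 (Deploy): project_id=1 -> matches Zeta
All 7 rows appear; 1 has NULL project.

SQL:
SELECT a.name, b.name AS project
FROM tasks a
LEFT JOIN projects b ON a.project_id = b.id

Result:
name      | project
----------+--------
Train     | Zeta   
Test      | Gamma  
Implement | Zeta   
Plan      | Gamma  
Migrate   | NULL   
Review    | Gamma  
Deploy    | Zeta   


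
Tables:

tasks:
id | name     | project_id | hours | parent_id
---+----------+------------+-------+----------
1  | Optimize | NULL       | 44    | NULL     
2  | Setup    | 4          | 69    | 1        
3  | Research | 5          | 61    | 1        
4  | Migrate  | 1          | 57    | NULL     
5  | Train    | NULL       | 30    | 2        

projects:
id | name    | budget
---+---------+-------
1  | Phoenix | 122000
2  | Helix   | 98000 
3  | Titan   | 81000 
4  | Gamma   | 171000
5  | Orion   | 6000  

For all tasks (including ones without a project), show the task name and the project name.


LEFT JOIN keeps every row from tasks (the left table); where project_id has no match in projects, the project columns become NULL. Walk through each task:
  - task 1 (Optimize): project_id=NULL, no match -> kept with NULL
  - task 2 (Setup): project_id=4 -> matches Gamma
  - task 3 (Research): project_id=5 -> matches Orion
  - task 4 (Migrate): project_id=1 -> matches Phoenix
  - task 5 (Train): project_id=NULL, no match -> kept with NULL
All 5 rows appear; 2 have NULL project.

SQL:
SELECT a.name, b.name AS project
FROM tasks a
LEFT JOIN projects b ON a.project_id = b.id

Result:
name     | project
---------+--------
Optimize | NULL   
Setup    | Gamma  
Research | Orion  
Migrate  | Phoenix
Train    | NULL   


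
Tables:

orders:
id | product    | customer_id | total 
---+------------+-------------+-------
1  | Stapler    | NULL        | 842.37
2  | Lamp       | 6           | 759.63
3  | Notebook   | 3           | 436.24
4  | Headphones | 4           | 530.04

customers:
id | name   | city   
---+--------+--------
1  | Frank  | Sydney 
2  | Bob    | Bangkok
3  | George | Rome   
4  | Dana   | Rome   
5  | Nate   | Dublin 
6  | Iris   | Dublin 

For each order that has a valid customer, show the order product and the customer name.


INNER JOIN keeps only orders rows whose customer_id matches an id in customers. Walk through each order:
  - order 1 (Stapler): customer_id=NULL, no match -> dropped
  - order 2 (Lamp): customer_id=6 -> matches Iris
  - order 3 (Notebook): customer_id=3 -> matches George
  - order 4 (Headphones): customer_id=4 -> matches Dana
So 1 of 4 rows is dropped.

SQL:
SELECT a.product, b.name AS customer
FROM orders a
INNER JOIN customers b ON a.customer_id = b.id

Result:
product    | customer
-----------+---------
Lamp       | Iris    
Notebook   | George  
Headphones | Dana    


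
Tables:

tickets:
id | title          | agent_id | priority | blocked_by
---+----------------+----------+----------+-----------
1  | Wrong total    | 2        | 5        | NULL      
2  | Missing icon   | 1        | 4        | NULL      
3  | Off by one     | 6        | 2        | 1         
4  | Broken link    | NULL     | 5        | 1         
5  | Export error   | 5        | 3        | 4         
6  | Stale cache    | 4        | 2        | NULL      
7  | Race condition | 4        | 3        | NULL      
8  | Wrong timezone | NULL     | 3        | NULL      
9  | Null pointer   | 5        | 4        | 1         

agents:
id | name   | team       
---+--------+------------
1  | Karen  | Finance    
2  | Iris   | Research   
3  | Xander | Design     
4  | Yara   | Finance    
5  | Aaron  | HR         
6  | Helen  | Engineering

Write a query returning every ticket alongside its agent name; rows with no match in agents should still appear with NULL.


LEFT JOIN keeps every row from tickets (the left table); where agent_id has no match in agents, the agent columns become NULL. Walk through each ticket:
  - ticket 1 (Wrong total): agent_id=2 -> matches Iris
  - ticket 2 (Missing icon): agent_id=1 -> matches Karen
  - ticket 3 (Off by one): agent_id=6 -> matches Helen
  - ticket 4 (Broken link): agent_id=NULL, no match -> kept with NULL
  - ticket 5 (Export error): agent_id=5 -> matches Aaron
  - ticket 6 (Stale cache): agent_id=4 -> matches Yara
  - ticket 7 (Race condition): agent_id=4 -> matches Yara
  - ticket 8 (Wrong timezone): agent_id=NULL, no match -> kept with NULL
  - ticket 9 (Null pointer): agent_id=5 -> matches Aaron
All 9 rows appear; 2 have NULL agent.

SQL:
SELECT a.title, b.name AS agent
FROM tickets a
LEFT JOIN agents b ON a.agent_id = b.id

Result:
title          | agent
---------------+------
Wrong total    | Iris 
Missing icon   | Karen
Off by one     | Helen
Broken link    | NULL 
Export error   | Aaron
Stale cache    | Yara 
Race condition | Yara 
Wrong timezone | NULL 
Null pointer   | Aaron


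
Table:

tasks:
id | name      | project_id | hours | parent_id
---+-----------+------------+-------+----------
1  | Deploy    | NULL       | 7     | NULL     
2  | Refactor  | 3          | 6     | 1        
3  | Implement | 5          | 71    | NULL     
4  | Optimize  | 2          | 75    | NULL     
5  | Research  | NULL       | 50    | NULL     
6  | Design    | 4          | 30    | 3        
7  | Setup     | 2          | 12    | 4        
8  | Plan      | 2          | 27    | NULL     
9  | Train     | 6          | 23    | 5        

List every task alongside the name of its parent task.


This is a self-join: tasks is joined to a second copy of itself, matching each row's parent_id to another row's id. Use LEFT JOIN so rows with parent_id=NULL are kept.
  - task 1 (Deploy): parent_id=NULL -> NULL
  - task 2 (Refactor): parent_id=1 -> Deploy
  - task 3 (Implement): parent_id=NULL -> NULL
  - task 4 (Optimize): parent_id=NULL -> NULL
  - task 5 (Research): parent_id=NULL -> NULL
  - task 6 (Design): parent_id=3 -> Implement
  - task 7 (Setup): parent_id=4 -> Optimize
  - task 8 (Plan): parent_id=NULL -> NULL
  - task 9 (Train): parent_id=5 -> Research

SQL:
SELECT a.name AS item, b.name AS parent
FROM tasks a
LEFT JOIN tasks b ON a.parent_id = b.id

Result:
item      | parent   
----------+----------
Deploy    | NULL     
Refactor  | Deploy   
Implement | NULL     
Optimize  | NULL     
Research  | NULL     
Design    | Implement
Setup     | Optimize 
Plan      | NULL     
Train     | Research 


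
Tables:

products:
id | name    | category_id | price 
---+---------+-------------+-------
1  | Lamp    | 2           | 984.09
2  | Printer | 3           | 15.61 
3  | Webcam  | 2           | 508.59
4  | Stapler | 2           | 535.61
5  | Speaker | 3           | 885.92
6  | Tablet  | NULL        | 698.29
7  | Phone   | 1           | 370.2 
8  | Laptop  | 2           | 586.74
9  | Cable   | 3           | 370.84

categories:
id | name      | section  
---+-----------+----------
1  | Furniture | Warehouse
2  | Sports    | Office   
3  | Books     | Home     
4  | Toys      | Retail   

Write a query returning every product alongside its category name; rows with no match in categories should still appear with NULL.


LEFT JOIN keeps every row from products (the left table); where category_id has no match in categories, the category columns become NULL. Walk through each product:
  - product 1 (Lamp): category_id=2 -> matches Sports
  - product 2 (Printer): category_id=3 -> matches Books
  - product 3 (Webcam): category_id=2 -> matches Sports
  - product 4 (Stapler): category_id=2 -> matches Sports
  - product 5 (Speaker): category_id=3 -> matches Books
  - product 6 (Tablet): category_id=NULL, no match -> kept with NULL
  - product 7 (Phone): category_id=1 -> matches Furniture
  - product 8 (Laptop): category_id=2 -> matches Sports
  - product 9 (Cable): category_id=3 -> matches Books
All 9 rows appear; 1 has NULL category.

SQL:
SELECT a.name, b.name AS category
FROM products a
LEFT JOIN categories b ON a.category_id = b.id

Result:
name    | category 
--------+----------
Lamp    | Sports   
Printer | Books    
Webcam  | Sports   
Stapler | Sports   
Speaker | Books    
Tablet  | NULL     
Phone   | Furniture
Laptop  | Sports   
Cable   | Books    


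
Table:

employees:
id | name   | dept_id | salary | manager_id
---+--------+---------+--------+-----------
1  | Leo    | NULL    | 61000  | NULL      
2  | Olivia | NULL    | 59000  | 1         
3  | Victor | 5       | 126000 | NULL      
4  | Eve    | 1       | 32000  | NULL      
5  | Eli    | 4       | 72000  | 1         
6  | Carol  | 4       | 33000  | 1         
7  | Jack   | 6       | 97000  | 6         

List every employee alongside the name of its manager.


This is a self-join: employees is joined to a second copy of itself, matching each row's manager_id to another row's id. Use LEFT JOIN so rows with manager_id=NULL are kept.
  - employee 1 (Leo): manager_id=NULL -> NULL
  - employee 2 (Olivia): manager_id=1 -> Leo
  - employee 3 (Victor): manager_id=NULL -> NULL
  - employee 4 (Eve): manager_id=NULL -> NULL
  - employee 5 (Eli): manager_id=1 -> Leo
  - employee 6 (Carol): manager_id=1 -> Leo
  - employee 7 (Jack): manager_id=6 -> Carol

SQL:
SELECT a.name AS item, b.name AS manager
FROM employees a
LEFT JOIN employees b ON a.manager_id = b.id

Result:
item   | manager
-------+--------
Leo    | NULL   
Olivia | Leo    
Victor | NULL   
Eve    | NULL   
Eli    | Leo    
Carol  | Leo    
Jack   | Carol  


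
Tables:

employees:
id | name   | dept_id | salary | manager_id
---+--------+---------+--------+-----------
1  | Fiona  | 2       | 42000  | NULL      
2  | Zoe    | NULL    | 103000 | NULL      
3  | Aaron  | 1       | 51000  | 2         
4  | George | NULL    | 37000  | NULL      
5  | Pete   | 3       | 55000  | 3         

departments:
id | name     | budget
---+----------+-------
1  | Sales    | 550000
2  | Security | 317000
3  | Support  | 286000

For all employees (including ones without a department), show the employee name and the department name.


LEFT JOIN keeps every row from employees (the left table); where dept_id has no match in departments, the department columns become NULL. Walk through each employee:
  - employee 1 (Fiona): dept_id=2 -> matches Security
  - employee 2 (Zoe): dept_id=NULL, no match -> kept with NULL
  - employee 3 (Aaron): dept_id=1 -> matches Sales
  - employee 4 (George): dept_id=NULL, no match -> kept with NULL
  - employee 5 (Pete): dept_id=3 -> matches Support
All 5 rows appear; 2 have NULL department.

SQL:
SELECT a.name, b.name AS department
FROM employees a
LEFT JOIN departments b ON a.dept_id = b.id

Result:
name   | department
-------+-----------
Fiona  | Security  
Zoe    | NULL      
Aaron  | Sales     
George | NULL      
Pete   | Support   


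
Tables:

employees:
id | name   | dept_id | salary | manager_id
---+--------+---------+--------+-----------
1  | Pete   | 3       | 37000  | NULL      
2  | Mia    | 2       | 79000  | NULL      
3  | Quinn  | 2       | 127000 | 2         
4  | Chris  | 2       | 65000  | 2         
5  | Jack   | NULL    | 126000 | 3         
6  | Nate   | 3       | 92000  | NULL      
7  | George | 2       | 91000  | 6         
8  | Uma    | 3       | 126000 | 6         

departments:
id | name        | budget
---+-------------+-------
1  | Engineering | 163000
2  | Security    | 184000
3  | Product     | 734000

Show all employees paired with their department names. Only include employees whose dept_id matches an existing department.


INNER JOIN keeps only employees rows whose dept_id matches an id in departments. Walk through each employee:
  - employee 1 (Pete): dept_id=3 -> matches Product
  - employee 2 (Mia): dept_id=2 -> matches Security
  - employee 3 (Quinn): dept_id=2 -> matches Security
  - employee 4 (Chris): dept_id=2 -> matches Security
  - employee 5 (Jack): dept_id=NULL, no match -> dropped
  - employee 6 (Nate): dept_id=3 -> matches Product
  - employee 7 (George): dept_id=2 -> matches Security
  - employee 8 (Uma): dept_id=3 -> matches Product
So 1 of 8 rows is dropped.

SQL:
SELECT a.name, b.name AS department
FROM employees a
INNER JOIN departments b ON a.dept_id = b.id

Result:
name   | department
-------+-----------
Pete   | Product   
Mia    | Security  
Quinn  | Security  
Chris  | Security  
Nate   | Product   
George | Security  
Uma    | Product   


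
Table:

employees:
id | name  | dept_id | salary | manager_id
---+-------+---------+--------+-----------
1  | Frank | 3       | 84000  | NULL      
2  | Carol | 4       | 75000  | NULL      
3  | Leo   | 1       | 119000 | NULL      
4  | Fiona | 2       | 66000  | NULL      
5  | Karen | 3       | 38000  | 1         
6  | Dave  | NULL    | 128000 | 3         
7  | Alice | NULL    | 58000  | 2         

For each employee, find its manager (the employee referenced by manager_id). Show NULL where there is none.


This is a self-join: employees is joined to a second copy of itself, matching each row's manager_id to another row's id. Use LEFT JOIN so rows with manager_id=NULL are kept.
  - employee 1 (Frank): manager_id=NULL -> NULL
  - employee 2 (Carol): manager_id=NULL -> NULL
  - employee 3 (Leo): manager_id=NULL -> NULL
  - employee 4 (Fiona): manager_id=NULL -> NULL
  - employee 5 (Karen): manager_id=1 -> Frank
  - employee 6 (Dave): manager_id=3 -> Leo
  - employee 7 (Alice): manager_id=2 -> Carol

SQL:
SELECT a.name AS item, b.name AS manager
FROM employees a
LEFT JOIN employees b ON a.manager_id = b.id

Result:
item  | manager
------+--------
Frank | NULL   
Carol | NULL   
Leo   | NULL   
Fiona | NULL   
Karen | Frank  
Dave  | Leo    
Alice | Carol  


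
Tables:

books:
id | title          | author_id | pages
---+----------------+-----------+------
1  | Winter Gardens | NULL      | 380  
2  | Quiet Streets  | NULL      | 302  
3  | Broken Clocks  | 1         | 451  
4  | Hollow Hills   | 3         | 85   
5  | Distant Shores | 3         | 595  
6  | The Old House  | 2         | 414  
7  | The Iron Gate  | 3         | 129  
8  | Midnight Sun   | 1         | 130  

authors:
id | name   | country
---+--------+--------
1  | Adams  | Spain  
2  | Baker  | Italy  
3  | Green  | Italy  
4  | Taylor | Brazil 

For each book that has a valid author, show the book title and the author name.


INNER JOIN keeps only books rows whose author_id matches an id in authors. Walk through each book:
  - book 1 (Winter Gardens): author_id=NULL, no match -> dropped
  - book 2 (Quiet Streets): author_id=NULL, no match -> dropped
  - book 3 (Broken Clocks): author_id=1 -> matches Adams
  - book 4 (Hollow Hills): author_id=3 -> matches Green
  - book 5 (Distant Shores): author_id=3 -> matches Green
  - book 6 (The Old House): author_id=2 -> matches Baker
  - book 7 (The Iron Gate): author_id=3 -> matches Green
  - book 8 (Midnight Sun): author_id=1 -> matches Adams
So 2 of 8 rows are dropped.

SQL:
SELECT a.title, b.name AS author
FROM books a
INNER JOIN authors b ON a.author_id = b.id

Result:
title          | author
---------------+-------
Broken Clocks  | Adams 
Hollow Hills   | Green 
Distant Shores | Green 
The Old House  | Baker 
The Iron Gate  | Green 
Midnight Sun   | Adams 


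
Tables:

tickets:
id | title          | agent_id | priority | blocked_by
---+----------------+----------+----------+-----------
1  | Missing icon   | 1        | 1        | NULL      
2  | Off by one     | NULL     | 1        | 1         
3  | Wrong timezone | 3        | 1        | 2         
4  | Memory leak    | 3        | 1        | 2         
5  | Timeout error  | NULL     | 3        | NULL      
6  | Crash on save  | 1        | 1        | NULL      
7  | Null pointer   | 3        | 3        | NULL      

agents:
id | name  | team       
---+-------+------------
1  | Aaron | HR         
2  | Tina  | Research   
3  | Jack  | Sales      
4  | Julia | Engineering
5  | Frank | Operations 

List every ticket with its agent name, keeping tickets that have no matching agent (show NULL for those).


LEFT JOIN keeps every row from tickets (the left table); where agent_id has no match in agents, the agent columns become NULL. Walk through each ticket:
  - ticket 1 (Missing icon): agent_id=1 -> matches Aaron
  - ticket 2 (Off by one): agent_id=NULL, no match -> kept with NULL
  - ticket 3 (Wrong timezone): agent_id=3 -> matches Jack
  - ticket 4 (Memory leak): agent_id=3 -> matches Jack
  - ticket 5 (Timeout error): agent_id=NULL, no match -> kept with NULL
  - ticket 6 (Crash on save): agent_id=1 -> matches Aaron
  - ticket 7 (Null pointer): agent_id=3 -> matches Jack
All 7 rows appear; 2 have NULL agent.

SQL:
SELECT a.title, b.name AS agent
FROM tickets a
LEFT JOIN agents b ON a.agent_id = b.id

Result:
title          | agent
---------------+------
Missing icon   | Aaron
Off by one     | NULL 
Wrong timezone | Jack 
Memory leak    | Jack 
Timeout error  | NULL 
Crash on save  | Aaron
Null pointer   | Jack 


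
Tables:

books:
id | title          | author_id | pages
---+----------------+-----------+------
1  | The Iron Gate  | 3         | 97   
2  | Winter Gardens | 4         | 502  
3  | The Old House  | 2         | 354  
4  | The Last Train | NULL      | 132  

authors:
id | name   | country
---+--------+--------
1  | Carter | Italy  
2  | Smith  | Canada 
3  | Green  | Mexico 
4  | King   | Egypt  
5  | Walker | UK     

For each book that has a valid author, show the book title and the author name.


INNER JOIN keeps only books rows whose author_id matches an id in authors. Walk through each book:
  - book 1 (The Iron Gate): author_id=3 -> matches Green
  - book 2 (Winter Gardens): author_id=4 -> matches King
  - book 3 (The Old House): author_id=2 -> matches Smith
  - book 4 (The Last Train): author_id=NULL, no match -> dropped
So 1 of 4 rows is dropped.

SQL:
SELECT a.title, b.name AS author
FROM books a
INNER JOIN authors b ON a.author_id = b.id

Result:
title          | author
---------------+-------
The Iron Gate  | Green 
Winter Gardens | King  
The Old House  | Smith 


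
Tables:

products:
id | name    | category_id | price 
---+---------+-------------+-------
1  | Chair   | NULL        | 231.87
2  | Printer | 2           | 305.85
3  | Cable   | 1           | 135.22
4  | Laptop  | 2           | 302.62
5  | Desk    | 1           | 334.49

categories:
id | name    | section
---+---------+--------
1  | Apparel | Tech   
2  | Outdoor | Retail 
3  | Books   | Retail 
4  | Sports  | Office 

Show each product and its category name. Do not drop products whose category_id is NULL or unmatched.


LEFT JOIN keeps every row from products (the left table); where category_id has no match in categories, the category columns become NULL. Walk through each product:
  - product 1 (Chair): category_id=NULL, no match -> kept with NULL
  - product 2 (Printer): category_id=2 -> matches Outdoor
  - product 3 (Cable): category_id=1 -> matches Apparel
  - product 4 (Laptop): category_id=2 -> matches Outdoor
  - product 5 (Desk): category_id=1 -> matches Apparel
All 5 rows appear; 1 has NULL category.

SQL:
SELECT a.name, b.name AS category
FROM products a
LEFT JOIN categories b ON a.category_id = b.id

Result:
name    | category
--------+---------
Chair   | NULL    
Printer | Outdoor 
Cable   | Apparel 
Laptop  | Outdoor 
Desk    | Apparel 


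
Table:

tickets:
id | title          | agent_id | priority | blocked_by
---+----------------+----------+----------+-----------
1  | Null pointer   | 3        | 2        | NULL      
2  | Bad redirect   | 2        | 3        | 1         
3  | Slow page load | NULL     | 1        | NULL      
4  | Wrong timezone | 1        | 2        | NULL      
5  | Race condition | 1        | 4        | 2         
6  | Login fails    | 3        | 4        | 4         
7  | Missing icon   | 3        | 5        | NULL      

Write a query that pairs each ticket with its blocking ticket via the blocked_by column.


This is a self-join: tickets is joined to a second copy of itself, matching each row's blocked_by to another row's id. Use LEFT JOIN so rows with blocked_by=NULL are kept.
  - ticket 1 (Null pointer): blocked_by=NULL -> NULL
  - ticket 2 (Bad redirect): blocked_by=1 -> Null pointer
  - ticket 3 (Slow page load): blocked_by=NULL -> NULL
  - ticket 4 (Wrong timezone): blocked_by=NULL -> NULL
  - ticket 5 (Race condition): blocked_by=2 -> Bad redirect
  - ticket 6 (Login fails): blocked_by=4 -> Wrong timezone
  - ticket 7 (Missing icon): blocked_by=NULL -> NULL

SQL:
SELECT a.title AS item, b.title AS blocked_by
FROM tickets a
LEFT JOIN tickets b ON a.blocked_by = b.id

Result:
item           | blocked_by    
---------------+---------------
Null pointer   | NULL          
Bad redirect   | Null pointer  
Slow page load | NULL          
Wrong timezone | NULL          
Race condition | Bad redirect  
Login fails    | Wrong timezone
Missing icon   | NULL          


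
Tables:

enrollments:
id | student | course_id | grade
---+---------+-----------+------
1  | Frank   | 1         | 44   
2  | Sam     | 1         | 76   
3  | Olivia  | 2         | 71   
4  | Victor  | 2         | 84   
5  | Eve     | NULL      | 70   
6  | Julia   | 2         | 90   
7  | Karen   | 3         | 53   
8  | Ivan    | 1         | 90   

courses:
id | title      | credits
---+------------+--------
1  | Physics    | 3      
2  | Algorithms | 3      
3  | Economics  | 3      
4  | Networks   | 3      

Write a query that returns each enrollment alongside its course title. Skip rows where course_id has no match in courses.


INNER JOIN keeps only enrollments rows whose course_id matches an id in courses. Walk through each enrollment:
  - enrollment 1 (Frank): course_id=1 -> matches Physics
  - enrollment 2 (Sam): course_id=1 -> matches Physics
  - enrollment 3 (Olivia): course_id=2 -> matches Algorithms
  - enrollment 4 (Victor): course_id=2 -> matches Algorithms
  - enrollment 5 (Eve): course_id=NULL, no match -> dropped
  - enrollment 6 (Julia): course_id=2 -> matches Algorithms
  - enrollment 7 (Karen): course_id=3 -> matches Economics
  - enrollment 8 (Ivan): course_id=1 -> matches Physics
So 1 of 8 rows is dropped.

SQL:
SELECT a.student, b.title AS course
FROM enrollments a
INNER JOIN courses b ON a.course_id = b.id

Result:
student | course    
--------+-----------
Frank   | Physics   
Sam     | Physics   
Olivia  | Algorithms
Victor  | Algorithms
Julia   | Algorithms
Karen   | Economics 
Ivan    | Physics   


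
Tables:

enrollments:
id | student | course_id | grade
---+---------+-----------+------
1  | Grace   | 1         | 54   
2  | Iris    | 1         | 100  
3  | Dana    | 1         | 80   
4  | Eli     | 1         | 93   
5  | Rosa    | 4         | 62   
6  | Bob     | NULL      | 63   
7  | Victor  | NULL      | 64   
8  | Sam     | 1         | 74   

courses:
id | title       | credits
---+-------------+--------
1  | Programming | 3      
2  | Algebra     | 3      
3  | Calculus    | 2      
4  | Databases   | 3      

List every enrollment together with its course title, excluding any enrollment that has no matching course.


INNER JOIN keeps only enrollments rows whose course_id matches an id in courses. Walk through each enrollment:
  - enrollment 1 (Grace): course_id=1 -> matches Programming
  - enrollment 2 (Iris): course_id=1 -> matches Programming
  - enrollment 3 (Dana): course_id=1 -> matches Programming
  - enrollment 4 (Eli): course_id=1 -> matches Programming
  - enrollment 5 (Rosa): course_id=4 -> matches Databases
  - enrollment 6 (Bob): course_id=NULL, no match -> dropped
  - enrollment 7 (Victor): course_id=NULL, no match -> dropped
  - enrollment 8 (Sam): course_id=1 -> matches Programming
So 2 of 8 rows are dropped.

SQL:
SELECT a.student, b.title AS course
FROM enrollments a
INNER JOIN courses b ON a.course_id = b.id

Result:
student | course     
--------+------------
Grace   | Programming
Iris    | Programming
Dana    | Programming
Eli     | Programming
Rosa    | Databases  
Sam     | Programming


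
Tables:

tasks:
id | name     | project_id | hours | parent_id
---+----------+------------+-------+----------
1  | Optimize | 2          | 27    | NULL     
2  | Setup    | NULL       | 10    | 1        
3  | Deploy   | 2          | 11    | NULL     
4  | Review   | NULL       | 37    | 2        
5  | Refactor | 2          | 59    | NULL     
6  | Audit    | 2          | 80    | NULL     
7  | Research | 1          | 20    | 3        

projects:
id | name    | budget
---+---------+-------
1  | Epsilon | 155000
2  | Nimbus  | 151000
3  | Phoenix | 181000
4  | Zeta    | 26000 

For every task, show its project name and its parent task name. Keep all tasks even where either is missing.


Two LEFT JOINs from the same base table tasks: one to projects via project_id, one to tasks itself via parent_id. Both are LEFT so every task is preserved.
Match against projects:
  - task 1 (Optimize): project_id=2 -> matches Nimbus
  - task 2 (Setup): project_id=NULL, no match -> kept with NULL
  - task 3 (Deploy): project_id=2 -> matches Nimbus
  - task 4 (Review): project_id=NULL, no match -> kept with NULL
  - task 5 (Refactor): project_id=2 -> matches Nimbus
  - task 6 (Audit): project_id=2 -> matches Nimbus
  - task 7 (Research): project_id=1 -> matches Epsilon
Match against tasks (self):
  - task 1 (Optimize): parent_id=NULL -> NULL
  - task 2 (Setup): parent_id=1 -> Optimize
  - task 3 (Deploy): parent_id=NULL -> NULL
  - task 4 (Review): parent_id=2 -> Setup
  - task 5 (Refactor): parent_id=NULL -> NULL
  - task 6 (Audit): parent_id=NULL -> NULL
  - task 7 (Research): parent_id=3 -> Deploy

SQL:
SELECT a.name, b.name AS project, c.name AS parent
FROM tasks a
LEFT JOIN projects b ON a.project_id = b.id
LEFT JOIN tasks c ON a.parent_id = c.id

Result:
name     | project | parent  
---------+---------+---------
Optimize | Nimbus  | NULL    
Setup    | NULL    | Optimize
Deploy   | Nimbus  | NULL    
Review   | NULL    | Setup   
Refactor | Nimbus  | NULL    
Audit    | Nimbus  | NULL    
Research | Epsilon | Deploy  


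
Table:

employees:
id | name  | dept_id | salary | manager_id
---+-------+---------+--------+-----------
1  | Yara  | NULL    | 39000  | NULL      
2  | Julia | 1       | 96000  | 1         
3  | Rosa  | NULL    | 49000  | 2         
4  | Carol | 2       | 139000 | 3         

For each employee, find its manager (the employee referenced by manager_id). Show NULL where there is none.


This is a self-join: employees is joined to a second copy of itself, matching each row's manager_id to another row's id. Use LEFT JOIN so rows with manager_id=NULL are kept.
  - employee 1 (Yara): manager_id=NULL -> NULL
  - employee 2 (Julia): manager_id=1 -> Yara
  - employee 3 (Rosa): manager_id=2 -> Julia
  - employee 4 (Carol): manager_id=3 -> Rosa

SQL:
SELECT a.name AS item, b.name AS manager
FROM employees a
LEFT JOIN employees b ON a.manager_id = b.id

Result:
item  | manager
------+--------
Yara  | NULL   
Julia | Yara   
Rosa  | Julia  
Carol | Rosa   


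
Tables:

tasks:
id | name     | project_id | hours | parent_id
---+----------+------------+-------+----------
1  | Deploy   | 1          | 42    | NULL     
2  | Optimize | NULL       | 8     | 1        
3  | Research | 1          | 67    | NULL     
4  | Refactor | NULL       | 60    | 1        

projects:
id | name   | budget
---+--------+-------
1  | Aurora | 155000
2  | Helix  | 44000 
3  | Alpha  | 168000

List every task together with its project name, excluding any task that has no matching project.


INNER JOIN keeps only tasks rows whose project_id matches an id in projects. Walk through each task:
  - task 1 (Deploy): project_id=1 -> matches Aurora
  - task 2 (Optimize): project_id=NULL, no match -> dropped
  - task 3 (Research): project_id=1 -> matches Aurora
  - task 4 (Refactor): project_id=NULL, no match -> dropped
So 2 of 4 rows are dropped.

SQL:
SELECT a.name, b.name AS project
FROM tasks a
INNER JOIN projects b ON a.project_id = b.id

Result:
name     | project
---------+--------
Deploy   | Aurora 
Research | Aurora 


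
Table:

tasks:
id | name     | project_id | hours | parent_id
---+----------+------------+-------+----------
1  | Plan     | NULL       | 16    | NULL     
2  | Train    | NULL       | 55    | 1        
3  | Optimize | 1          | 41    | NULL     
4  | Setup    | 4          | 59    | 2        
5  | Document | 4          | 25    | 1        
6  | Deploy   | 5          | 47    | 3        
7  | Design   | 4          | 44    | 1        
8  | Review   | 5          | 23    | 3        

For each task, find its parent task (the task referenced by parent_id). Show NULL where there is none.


This is a self-join: tasks is joined to a second copy of itself, matching each row's parent_id to another row's id. Use LEFT JOIN so rows with parent_id=NULL are kept.
  - task 1 (Plan): parent_id=NULL -> NULL
  - task 2 (Train): parent_id=1 -> Plan
  - task 3 (Optimize): parent_id=NULL -> NULL
  - task 4 (Setup): parent_id=2 -> Train
  - task 5 (Document): parent_id=1 -> Plan
  - task 6 (Deploy): parent_id=3 -> Optimize
  - task 7 (Design): parent_id=1 -> Plan
  - task 8 (Review): parent_id=3 -> Optimize

SQL:
SELECT a.name AS item, b.name AS parent
FROM tasks a
LEFT JOIN tasks b ON a.parent_id = b.id

Result:
item     | parent  
---------+---------
Plan     | NULL    
Train    | Plan    
Optimize | NULL    
Setup    | Train   
Document | Plan    
Deploy   | Optimize
Design   | Plan    
Review   | Optimize
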